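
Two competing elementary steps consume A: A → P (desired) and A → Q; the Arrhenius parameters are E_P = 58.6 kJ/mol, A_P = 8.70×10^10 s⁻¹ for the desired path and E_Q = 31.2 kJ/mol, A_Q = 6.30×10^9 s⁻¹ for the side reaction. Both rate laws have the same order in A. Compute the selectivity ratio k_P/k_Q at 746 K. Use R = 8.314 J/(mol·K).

k_P/k_Q = (A_P/A_Q)·exp[−(E_P−E_Q)/(RT)] = (A_P/A_Q)·exp[(E_Q−E_P)/(RT)].
(E_Q−E_P)/(RT) = (31.2−58.6)×10³/(8.314×746) = -27400/6202 = -4.418.
k_P/k_Q = (8.70×10^10/6.30×10^9)·exp(-4.418) = 13.81 × 0.01206 = 0.167.
Since E_P > E_Q, raising the temperature improves selectivity toward P.

0.167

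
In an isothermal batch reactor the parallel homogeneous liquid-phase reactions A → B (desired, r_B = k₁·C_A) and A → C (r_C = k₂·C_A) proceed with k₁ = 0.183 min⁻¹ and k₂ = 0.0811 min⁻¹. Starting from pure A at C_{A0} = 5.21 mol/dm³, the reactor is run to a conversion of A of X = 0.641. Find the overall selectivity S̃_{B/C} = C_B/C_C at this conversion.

C_A = C_{A0}(1−X) = 1.870 mol/dm³.
Both paths are first order in A, so the instantaneous fraction to B is constant: dC_B/d(−C_A) = k₁/(k₁+k₂) = 0.6929.
C_B = 0.6929·(C_{A0}−C_A) = 0.6929×3.340 = 2.31 mol/dm³.
C_C = (C_{A0}−C_A)−C_B = 1.026 mol/dm³; S̃_{B/C} = 2.314/1.026 = 2.26.

2.26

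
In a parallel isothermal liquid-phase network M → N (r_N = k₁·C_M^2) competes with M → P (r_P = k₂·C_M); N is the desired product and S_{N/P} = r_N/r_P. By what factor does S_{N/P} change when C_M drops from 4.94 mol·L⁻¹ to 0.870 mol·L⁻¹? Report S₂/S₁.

S_{N/P} = (k₁/k₂)·C_M, so S₂/S₁ = (C_{M,2}/C_{M,1}).
= 0.870/4.94 = 0.176.

0.176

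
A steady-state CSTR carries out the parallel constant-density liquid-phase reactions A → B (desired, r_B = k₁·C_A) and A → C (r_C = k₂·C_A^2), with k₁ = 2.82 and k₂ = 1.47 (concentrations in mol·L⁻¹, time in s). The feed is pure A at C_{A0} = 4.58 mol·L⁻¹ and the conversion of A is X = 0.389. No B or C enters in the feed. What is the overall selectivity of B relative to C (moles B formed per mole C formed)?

Exit C_A = C_{A0}(1−X) = 4.58×0.611 = 2.798 mol·L⁻¹.
In a CSTR the entire volume is at exit conditions, so r_B = 2.82×2.798 = 7.891 and r_C = 1.47×2.798^2 = 11.51.
Overall selectivity = C_B/C_C = r_Bτ/(r_Cτ) = r_B/r_C = 0.686.

0.686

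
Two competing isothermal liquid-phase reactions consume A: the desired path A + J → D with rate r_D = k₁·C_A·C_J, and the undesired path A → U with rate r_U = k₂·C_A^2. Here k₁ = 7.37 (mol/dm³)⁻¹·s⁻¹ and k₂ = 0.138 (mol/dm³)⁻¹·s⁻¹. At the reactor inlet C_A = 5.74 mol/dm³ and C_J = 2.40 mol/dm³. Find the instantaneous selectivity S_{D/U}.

S_{D/U} = r_D/r_U = (k₁·C_A·C_J)/(k₂·C_A^2) = (k₁/k₂)·C_A⁻¹·C_J.
= (7.37×5.740×2.400) / (0.138×5.740^2) = 101.5/4.547 = 22.3.

22.3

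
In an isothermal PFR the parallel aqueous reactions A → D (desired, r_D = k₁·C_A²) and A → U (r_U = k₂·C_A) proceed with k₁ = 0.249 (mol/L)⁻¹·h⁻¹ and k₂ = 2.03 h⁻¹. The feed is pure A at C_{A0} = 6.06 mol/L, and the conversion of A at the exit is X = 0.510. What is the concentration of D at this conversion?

C_A = C_{A0}(1−X) = 2.969 mol/L.
Along a PFR/batch, dC_U/dC_A = −r_U/(r_D+r_U) = −k₂/(k₂+k₁·C_A).
Integrating from C_{A0} to C_A: C_U = (2.03/0.249)·ln[(2.03+0.249·6.06)/(2.03+0.249·2.97)] = 8.153·ln(3.539/2.769) = 1.999 mol/L.
Then C_D = (C_{A0}−C_A) − C_U = 3.091 − 1.999 = 1.092 mol/L.

1.09 mol/L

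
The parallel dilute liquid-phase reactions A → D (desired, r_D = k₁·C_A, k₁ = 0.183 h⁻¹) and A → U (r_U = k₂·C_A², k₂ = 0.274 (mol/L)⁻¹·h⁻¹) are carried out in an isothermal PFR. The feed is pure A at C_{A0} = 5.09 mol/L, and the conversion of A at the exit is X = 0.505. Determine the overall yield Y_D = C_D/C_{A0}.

0.0776

C_A = C_{A0}(1−X) = 2.520 mol/L.
Along a PFR/batch, dC_D/dC_A = −r_D/(r_D+r_U) = −k₁/(k₁+k₂·C_A).
Integrating from C_{A0} to C_A: C_D = (0.183/0.274)·ln[(0.183+0.274·5.09)/(0.183+0.274·2.52)] = 0.6679·ln(1.578/0.8734) = 0.3950 mol/L.
Y_D = C_D/C_{A0} = 0.3950/5.09 = 0.0776.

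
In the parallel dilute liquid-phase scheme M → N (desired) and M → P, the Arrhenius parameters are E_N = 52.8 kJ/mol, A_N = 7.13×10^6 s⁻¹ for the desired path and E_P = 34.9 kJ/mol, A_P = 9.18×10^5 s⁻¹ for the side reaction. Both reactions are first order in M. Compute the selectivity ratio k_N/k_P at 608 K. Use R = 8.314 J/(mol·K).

0.225

With equal orders, S_{N/P} = k_N/k_P = (A_N/A_P)·exp[(E_P−E_N)/(RT)].
(E_P−E_N)/(RT) = (34.9−52.8)×10³/(8.314×608) = -17900/5055 = -3.541.
k_N/k_P = (7.13×10^6/9.18×10^5)·exp(-3.541) = 7.767 × 0.02898 = 0.225.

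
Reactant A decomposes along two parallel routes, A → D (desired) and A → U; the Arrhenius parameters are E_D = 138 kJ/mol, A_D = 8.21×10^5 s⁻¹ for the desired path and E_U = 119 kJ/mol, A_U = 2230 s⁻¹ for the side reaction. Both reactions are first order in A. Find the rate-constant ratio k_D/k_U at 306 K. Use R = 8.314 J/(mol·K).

0.210

With equal orders, S_{D/U} = k_D/k_U = (A_D/A_U)·exp[(E_U−E_D)/(RT)].
(E_U−E_D)/(RT) = (119−138)×10³/(8.314×306) = -19000/2544 = -7.468.
k_D/k_U = (8.21×10^5/2230)·exp(-7.468) = 368.2 × 5.709×10^-4 = 0.210.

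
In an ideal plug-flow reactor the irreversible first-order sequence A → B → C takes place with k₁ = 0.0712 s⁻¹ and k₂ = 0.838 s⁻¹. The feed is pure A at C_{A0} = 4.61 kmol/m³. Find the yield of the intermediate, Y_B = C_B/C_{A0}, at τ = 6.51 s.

The intermediate concentration in a first-order A→B→C sequence is C_B = k₁C_{A0}(e^(−k₁τ) − e^(−k₂τ))/(k₂−k₁).
e^(−k₁τ) = e^(−0.0712×6.51) = e^(−0.4635) = 0.6291; e^(−k₂τ) = e^(−5.455) = 0.004273.
C_B = 0.0712×4.61/(0.838−0.0712) × (0.6291−0.004273) = 0.4281×0.6248 = 0.2674 kmol/m³.
Y_B = C_B/C_{A0} = 0.2674/4.61 = 0.0580.

0.0580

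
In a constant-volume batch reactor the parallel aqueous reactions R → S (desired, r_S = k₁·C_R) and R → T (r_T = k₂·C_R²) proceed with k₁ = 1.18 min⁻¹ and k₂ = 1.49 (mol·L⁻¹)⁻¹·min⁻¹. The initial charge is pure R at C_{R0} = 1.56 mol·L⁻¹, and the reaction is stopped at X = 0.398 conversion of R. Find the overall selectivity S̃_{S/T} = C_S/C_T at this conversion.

0.642

C_R = C_{R0}(1−X) = 0.9391 mol·L⁻¹.
Along a PFR/batch, dC_S/dC_R = −r_S/(r_S+r_T) = −k₁/(k₁+k₂·C_R).
Integrating from C_{R0} to C_R: C_S = (1.18/1.49)·ln[(1.18+1.49·1.56)/(1.18+1.49·0.939)] = 0.7919·ln(3.504/2.579) = 0.2427 mol·L⁻¹.
C_T = (C_{R0}−C_R)−C_S = 0.3781 mol·L⁻¹; S̃_{S/T} = 0.2427/0.3781 = 0.642.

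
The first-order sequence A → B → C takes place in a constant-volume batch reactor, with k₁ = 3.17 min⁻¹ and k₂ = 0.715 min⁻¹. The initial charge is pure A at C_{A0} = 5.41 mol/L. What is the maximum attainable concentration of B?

3.51 mol/L

At the optimum, C_{B,max}/C_{A0} = (k₁/k₂)^[k₂/(k₂−k₁)].
= (3.17/0.715)^(0.715/(0.715−3.17)) = (4.434)^(-0.2912) = 0.6481.
C_{B,max} = 0.6481×5.41 = 3.51 mol/L.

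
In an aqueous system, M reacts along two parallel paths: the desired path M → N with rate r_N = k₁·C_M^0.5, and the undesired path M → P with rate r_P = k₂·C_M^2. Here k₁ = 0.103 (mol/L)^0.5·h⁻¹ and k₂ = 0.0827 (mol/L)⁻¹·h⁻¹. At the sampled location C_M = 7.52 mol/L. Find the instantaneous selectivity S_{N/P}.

S_{N/P} = r_N/r_P = (k₁·C_M^0.5)/(k₂·C_M^2) = (k₁/k₂)·C_M^-1.5.
= (0.103×7.520^0.5) / (0.0827×7.520^2) = 0.2825/4.677 = 0.0604.
The undesired path is higher order in M, so low C_M (CSTR or dilute feed) favours N.

0.0604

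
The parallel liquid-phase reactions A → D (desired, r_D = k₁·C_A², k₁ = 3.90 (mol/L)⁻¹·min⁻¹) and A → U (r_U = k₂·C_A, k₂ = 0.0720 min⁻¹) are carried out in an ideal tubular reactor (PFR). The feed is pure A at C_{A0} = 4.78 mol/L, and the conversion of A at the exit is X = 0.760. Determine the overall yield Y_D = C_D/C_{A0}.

0.755

C_A = C_{A0}(1−X) = 1.147 mol/L.
Along a PFR/batch, dC_U/dC_A = −r_U/(r_D+r_U) = −k₂/(k₂+k₁·C_A).
Integrating from C_{A0} to C_A: C_U = (0.0720/3.90)·ln[(0.0720+3.90·4.78)/(0.0720+3.90·1.15)] = 0.01846·ln(18.71/4.546) = 0.02612 mol/L.
Then C_D = (C_{A0}−C_A) − C_U = 3.633 − 0.02612 = 3.607 mol/L.
Y_D = C_D/C_{A0} = 3.607/4.78 = 0.755.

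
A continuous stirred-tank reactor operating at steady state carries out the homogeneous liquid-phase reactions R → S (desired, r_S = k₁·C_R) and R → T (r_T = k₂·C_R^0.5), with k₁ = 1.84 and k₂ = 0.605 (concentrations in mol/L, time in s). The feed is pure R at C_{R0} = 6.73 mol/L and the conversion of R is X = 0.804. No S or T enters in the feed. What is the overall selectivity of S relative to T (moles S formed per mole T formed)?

3.49

Exit C_R = C_{R0}(1−X) = 6.73×0.196 = 1.319 mol/L.
A CSTR operates uniformly at the exit composition, giving r_S = 2.427 and r_T = 0.6948 (each k·C_R^n at C_R = 1.319).
Overall selectivity = C_S/C_T = r_Sτ/(r_Tτ) = r_S/r_T = 3.49.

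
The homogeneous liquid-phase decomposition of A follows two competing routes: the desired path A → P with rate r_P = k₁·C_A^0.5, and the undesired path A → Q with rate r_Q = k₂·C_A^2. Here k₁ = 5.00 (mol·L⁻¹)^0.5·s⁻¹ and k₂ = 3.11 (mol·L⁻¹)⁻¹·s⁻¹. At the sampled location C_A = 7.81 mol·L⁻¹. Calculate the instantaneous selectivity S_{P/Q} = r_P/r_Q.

S_{P/Q} = r_P/r_Q = (k₁·C_A^0.5)/(k₂·C_A^2) = (k₁/k₂)·C_A^-1.5.
= (5.00×7.810^0.5) / (3.11×7.810^2) = 13.97/189.7 = 0.0737.

0.0737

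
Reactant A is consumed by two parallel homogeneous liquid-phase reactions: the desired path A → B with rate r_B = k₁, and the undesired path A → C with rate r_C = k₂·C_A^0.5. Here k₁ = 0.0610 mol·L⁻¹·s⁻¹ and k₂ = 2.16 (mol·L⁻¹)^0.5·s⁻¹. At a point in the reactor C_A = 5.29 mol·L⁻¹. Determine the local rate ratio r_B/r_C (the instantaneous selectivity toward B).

0.0123

S_{B/C} = r_B/r_C = (k₁)/(k₂·C_A^0.5) = (k₁/k₂)·C_A^-0.5.
= (0.0610) / (2.16×5.290^0.5) = 0.06100/4.968 = 0.0123.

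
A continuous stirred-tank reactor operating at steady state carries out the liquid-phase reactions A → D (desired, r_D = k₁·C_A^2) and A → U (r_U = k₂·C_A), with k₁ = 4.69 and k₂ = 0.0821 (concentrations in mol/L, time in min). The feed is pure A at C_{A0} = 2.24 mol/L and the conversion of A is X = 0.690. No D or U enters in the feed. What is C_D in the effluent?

Exit C_A = C_{A0}(1−X) = 2.24×0.310 = 0.6944 mol/L.
Rates in a CSTR are evaluated at the outlet concentration: r_D = 4.69×0.6944^2 = 2.261, r_U = 0.0821×0.6944 = 0.05701.
Fraction of consumed A going to D: r_D/(r_D+r_U) = 0.9754.
C_D = 0.9754·C_{A0}·X = 0.9754×2.24×0.690 = 1.51 mol/L.

1.51 mol/L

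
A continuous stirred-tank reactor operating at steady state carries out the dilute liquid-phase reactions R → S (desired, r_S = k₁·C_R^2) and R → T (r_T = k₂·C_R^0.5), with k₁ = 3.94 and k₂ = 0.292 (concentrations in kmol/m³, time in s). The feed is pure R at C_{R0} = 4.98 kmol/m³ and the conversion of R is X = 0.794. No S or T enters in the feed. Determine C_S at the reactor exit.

3.69 kmol/m³

Exit C_R = C_{R0}(1−X) = 4.98×0.206 = 1.026 kmol/m³.
A CSTR operates uniformly at the exit composition, giving r_S = 4.147 and r_T = 0.2958 (each k·C_R^n at C_R = 1.026).
Fraction of consumed R going to S: r_S/(r_S+r_T) = 0.9334.
C_S = 0.9334·C_{R0}·X = 0.9334×4.98×0.794 = 3.69 kmol/m³.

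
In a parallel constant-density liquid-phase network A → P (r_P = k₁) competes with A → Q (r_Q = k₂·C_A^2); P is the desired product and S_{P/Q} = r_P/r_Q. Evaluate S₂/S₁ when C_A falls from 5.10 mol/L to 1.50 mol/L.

11.6

S_{P/Q} = (k₁/k₂)·C_A^-2, so S₂/S₁ = (C_{A,2}/C_{A,1})^-2.
= (1.50/5.10)^(-2) = (0.2941)^(-2) = 11.6.
Selectivity toward P rises as C_A falls — low-concentration operation is favoured.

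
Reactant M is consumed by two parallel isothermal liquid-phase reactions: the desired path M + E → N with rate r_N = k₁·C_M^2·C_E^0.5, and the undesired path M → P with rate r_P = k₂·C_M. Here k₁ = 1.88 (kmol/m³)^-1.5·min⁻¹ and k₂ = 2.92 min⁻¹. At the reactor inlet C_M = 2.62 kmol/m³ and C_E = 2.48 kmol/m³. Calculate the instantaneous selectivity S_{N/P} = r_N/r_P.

S_{N/P} = r_N/r_P = (k₁·C_M^2·C_E^0.5)/(k₂·C_M) = (k₁/k₂)·C_M·C_E^0.5.
= (1.88×2.620^2×2.480^0.5) / (2.92×2.620) = 20.32/7.650 = 2.66.
Since the desired path is higher order in M, keeping C_M high (PFR or concentrated feed) favours N.

2.66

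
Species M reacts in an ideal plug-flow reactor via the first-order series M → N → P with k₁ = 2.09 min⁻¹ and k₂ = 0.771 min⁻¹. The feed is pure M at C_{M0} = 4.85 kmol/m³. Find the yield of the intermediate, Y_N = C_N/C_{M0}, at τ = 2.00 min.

Solving the coupled first-order balances gives C_N(τ) = [k₁/(k₂−k₁)]·C_{M0}·(e^(−k₁τ) − e^(−k₂τ)).
e^(−k₁τ) = e^(−2.09×2.00) = e^(−4.180) = 0.01530; e^(−k₂τ) = e^(−1.542) = 0.2140.
C_N = 2.09×4.85/(0.771−2.09) × (0.01530−0.2140) = (-7.685)×(-0.1987) = 1.527 kmol/m³.
Y_N = C_N/C_{M0} = 1.527/4.85 = 0.315.

0.315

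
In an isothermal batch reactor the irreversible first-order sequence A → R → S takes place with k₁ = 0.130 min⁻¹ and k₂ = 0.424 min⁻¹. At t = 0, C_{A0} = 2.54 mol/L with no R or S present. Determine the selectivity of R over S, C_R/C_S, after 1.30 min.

Solving the coupled first-order balances gives C_R(t) = [k₁/(k₂−k₁)]·C_{A0}·(e^(−k₁t) − e^(−k₂t)).
e^(−k₁t) = e^(−0.130×1.30) = e^(−0.1690) = 0.8445; e^(−k₂t) = e^(−0.5512) = 0.5763.
C_R = 0.130×2.54/(0.424−0.130) × (0.8445−0.5763) = 1.123×0.2683 = 0.3013 mol/L.
C_A = C_{A0}e^(−k₁t) = 2.145 mol/L, so C_S = C_{A0}−C_A−C_R = 0.09367 mol/L; C_R/C_S = 3.22.

3.22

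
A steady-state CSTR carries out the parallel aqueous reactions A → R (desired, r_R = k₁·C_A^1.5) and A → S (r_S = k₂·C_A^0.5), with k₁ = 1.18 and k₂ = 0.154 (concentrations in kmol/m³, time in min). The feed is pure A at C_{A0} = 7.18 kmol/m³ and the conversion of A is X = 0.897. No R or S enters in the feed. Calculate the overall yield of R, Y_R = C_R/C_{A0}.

0.762

Exit C_A = C_{A0}(1−X) = 7.18×0.103 = 0.7395 kmol/m³.
A CSTR operates uniformly at the exit composition, giving r_R = 0.7505 and r_S = 0.1324 (each k·C_A^n at C_A = 0.7395).
Fraction of consumed A going to R: r_R/(r_R+r_S) = 0.8500.
C_R = 0.8500·C_{A0}·X = 0.8500×7.18×0.897 = 5.47 kmol/m³; Y_R = C_R/C_{A0} = 0.762.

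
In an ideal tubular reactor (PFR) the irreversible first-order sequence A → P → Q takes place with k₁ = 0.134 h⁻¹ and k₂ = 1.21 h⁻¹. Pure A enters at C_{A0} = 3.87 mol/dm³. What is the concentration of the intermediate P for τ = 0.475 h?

Solving the coupled first-order balances gives C_P(τ) = [k₁/(k₂−k₁)]·C_{A0}·(e^(−k₁τ) − e^(−k₂τ)).
e^(−k₁τ) = e^(−0.134×0.475) = e^(−0.06365) = 0.9383; e^(−k₂τ) = e^(−0.5747) = 0.5628.
C_P = 0.134×3.87/(1.21−0.134) × (0.9383−0.5628) = 0.4820×0.3755 = 0.1810 mol/dm³.

0.181 mol/dm³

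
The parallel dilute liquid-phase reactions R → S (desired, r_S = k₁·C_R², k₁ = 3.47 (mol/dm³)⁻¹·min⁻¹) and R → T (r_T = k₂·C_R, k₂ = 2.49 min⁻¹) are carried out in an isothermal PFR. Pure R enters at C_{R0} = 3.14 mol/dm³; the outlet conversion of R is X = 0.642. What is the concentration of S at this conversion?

C_R = C_{R0}(1−X) = 1.124 mol/dm³.
Along a PFR/batch, dC_T/dC_R = −r_T/(r_S+r_T) = −k₂/(k₂+k₁·C_R).
Integrating from C_{R0} to C_R: C_T = (2.49/3.47)·ln[(2.49+3.47·3.14)/(2.49+3.47·1.12)] = 0.7176·ln(13.39/6.391) = 0.5305 mol/dm³.
Then C_S = (C_{R0}−C_R) − C_T = 2.016 − 0.5305 = 1.485 mol/dm³.

1.49 mol/dm³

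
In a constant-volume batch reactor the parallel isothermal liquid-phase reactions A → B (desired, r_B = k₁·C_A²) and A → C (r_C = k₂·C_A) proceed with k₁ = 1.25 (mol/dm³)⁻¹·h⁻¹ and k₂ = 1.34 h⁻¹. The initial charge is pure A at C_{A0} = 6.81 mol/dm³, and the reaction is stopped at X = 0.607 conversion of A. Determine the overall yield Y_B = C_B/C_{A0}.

C_A = C_{A0}(1−X) = 2.676 mol/dm³.
Along a PFR/batch, dC_C/dC_A = −r_C/(r_B+r_C) = −k₂/(k₂+k₁·C_A).
Integrating from C_{A0} to C_A: C_C = (1.34/1.25)·ln[(1.34+1.25·6.81)/(1.34+1.25·2.68)] = 1.072·ln(9.852/4.685) = 0.7968 mol/dm³.
Then C_B = (C_{A0}−C_A) − C_C = 4.134 − 0.7968 = 3.337 mol/dm³.
Y_B = C_B/C_{A0} = 3.337/6.81 = 0.490.

0.490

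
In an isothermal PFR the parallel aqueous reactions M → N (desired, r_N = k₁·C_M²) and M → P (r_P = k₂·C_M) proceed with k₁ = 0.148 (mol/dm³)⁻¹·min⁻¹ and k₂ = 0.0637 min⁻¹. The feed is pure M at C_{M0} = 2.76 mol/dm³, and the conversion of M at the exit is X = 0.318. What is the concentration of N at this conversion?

0.739 mol/dm³

C_M = C_{M0}(1−X) = 1.882 mol/dm³.
Along a PFR/batch, dC_P/dC_M = −r_P/(r_N+r_P) = −k₂/(k₂+k₁·C_M).
Integrating from C_{M0} to C_M: C_P = (0.0637/0.148)·ln[(0.0637+0.148·2.76)/(0.0637+0.148·1.88)] = 0.4304·ln(0.4722/0.3423) = 0.1385 mol/dm³.
Then C_N = (C_{M0}−C_M) − C_P = 0.8777 − 0.1385 = 0.7392 mol/dm³.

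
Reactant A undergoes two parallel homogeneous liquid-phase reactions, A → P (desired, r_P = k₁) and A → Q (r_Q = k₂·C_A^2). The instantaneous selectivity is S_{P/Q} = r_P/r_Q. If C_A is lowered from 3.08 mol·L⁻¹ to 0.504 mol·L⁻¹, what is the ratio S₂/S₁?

37.3

S_{P/Q} = (k₁/k₂)·C_A^-2, so S₂/S₁ = (C_{A,2}/C_{A,1})^-2.
= (0.504/3.08)^(-2) = (0.1636)^(-2) = 37.3.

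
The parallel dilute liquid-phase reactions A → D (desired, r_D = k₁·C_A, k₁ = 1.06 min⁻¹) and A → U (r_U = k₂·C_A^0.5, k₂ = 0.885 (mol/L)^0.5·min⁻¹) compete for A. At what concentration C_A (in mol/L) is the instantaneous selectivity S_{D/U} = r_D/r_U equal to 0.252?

S_{D/U} = (k₁/k₂)·C_A^0.5 ⇒ C_A = (S·k₂/k₁)^(2).
= (0.252×0.885/1.06)^(2) = (0.2104)^(2) = 0.0443 mol/L.

0.0443 mol/L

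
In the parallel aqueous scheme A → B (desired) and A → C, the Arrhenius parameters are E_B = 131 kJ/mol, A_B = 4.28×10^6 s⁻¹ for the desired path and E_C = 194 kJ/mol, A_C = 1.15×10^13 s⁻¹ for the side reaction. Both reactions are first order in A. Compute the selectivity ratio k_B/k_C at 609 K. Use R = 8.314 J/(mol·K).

0.0943

k_B/k_C = (A_B/A_C)·exp[−(E_B−E_C)/(RT)] = (A_B/A_C)·exp[(E_C−E_B)/(RT)].
(E_C−E_B)/(RT) = (194−131)×10³/(8.314×609) = 63000/5063 = 12.44.
k_B/k_C = (4.28×10^6/1.15×10^13)·exp(12.44) = 3.722×10^-7 × 2.534×10^5 = 0.0943.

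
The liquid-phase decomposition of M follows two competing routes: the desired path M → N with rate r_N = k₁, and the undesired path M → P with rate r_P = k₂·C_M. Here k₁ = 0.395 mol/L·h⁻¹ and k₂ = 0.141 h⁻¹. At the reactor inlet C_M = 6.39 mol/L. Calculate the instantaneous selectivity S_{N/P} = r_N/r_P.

S_{N/P} = r_N/r_P = (k₁)/(k₂·C_M) = (k₁/k₂)·C_M⁻¹.
= (0.395) / (0.141×6.390) = 0.3950/0.9010 = 0.438.
The undesired path is higher order in M, so low C_M (CSTR or dilute feed) favours N.

0.438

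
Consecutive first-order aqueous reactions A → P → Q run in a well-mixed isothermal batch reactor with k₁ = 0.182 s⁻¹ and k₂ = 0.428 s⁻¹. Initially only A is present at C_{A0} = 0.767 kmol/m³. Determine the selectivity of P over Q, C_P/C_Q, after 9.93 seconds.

0.153

The intermediate concentration in a first-order A→B→C sequence is C_P = k₁C_{A0}(e^(−k₁t) − e^(−k₂t))/(k₂−k₁).
e^(−k₁t) = e^(−0.182×9.93) = e^(−1.807) = 0.1641; e^(−k₂t) = e^(−4.250) = 0.01426.
C_P = 0.182×0.767/(0.428−0.182) × (0.1641−0.01426) = 0.5675×0.1498 = 0.08503 kmol/m³.
C_A = C_{A0}e^(−k₁t) = 0.1259 kmol/m³, so C_Q = C_{A0}−C_A−C_P = 0.5561 kmol/m³; C_P/C_Q = 0.153.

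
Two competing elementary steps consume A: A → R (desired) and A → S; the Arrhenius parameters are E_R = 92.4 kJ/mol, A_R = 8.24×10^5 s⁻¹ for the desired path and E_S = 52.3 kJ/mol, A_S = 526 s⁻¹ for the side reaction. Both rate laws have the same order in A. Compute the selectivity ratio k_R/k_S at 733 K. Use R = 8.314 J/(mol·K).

Since both paths have the same order in A, the concentration cancels and S_{R/S} = k_R/k_S = (A_R/A_S)·exp[(E_S−E_R)/(RT)].
(E_S−E_R)/(RT) = (52.3−92.4)×10³/(8.314×733) = -40100/6094 = -6.580.
k_R/k_S = (8.24×10^5/526)·exp(-6.580) = 1567 × 0.001388 = 2.17.
Since E_R > E_S, raising the temperature improves selectivity toward R.

2.17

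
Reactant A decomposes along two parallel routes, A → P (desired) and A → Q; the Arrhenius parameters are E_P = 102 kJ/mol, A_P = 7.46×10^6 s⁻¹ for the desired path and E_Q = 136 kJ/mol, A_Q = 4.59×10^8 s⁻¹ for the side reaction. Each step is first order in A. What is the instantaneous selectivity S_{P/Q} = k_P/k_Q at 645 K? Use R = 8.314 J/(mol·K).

With equal orders, S_{P/Q} = k_P/k_Q = (A_P/A_Q)·exp[(E_Q−E_P)/(RT)].
(E_Q−E_P)/(RT) = (136−102)×10³/(8.314×645) = 34000/5363 = 6.340.
k_P/k_Q = (7.46×10^6/4.59×10^8)·exp(6.340) = 0.01625 × 567.0 = 9.21.
Since E_P < E_Q, lowering the temperature improves selectivity toward P.

9.21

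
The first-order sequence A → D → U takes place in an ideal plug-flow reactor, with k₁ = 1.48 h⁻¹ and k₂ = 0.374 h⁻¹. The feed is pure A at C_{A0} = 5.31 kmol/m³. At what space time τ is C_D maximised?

Setting dC_D/dτ = 0 gives τ_opt = ln(k₂/k₁)/(k₂−k₁).
= ln(0.374/1.48)/(0.374−1.48) = ln(0.2527)/-1.106 = -1.376/-1.106 = 1.24 h.

1.24 h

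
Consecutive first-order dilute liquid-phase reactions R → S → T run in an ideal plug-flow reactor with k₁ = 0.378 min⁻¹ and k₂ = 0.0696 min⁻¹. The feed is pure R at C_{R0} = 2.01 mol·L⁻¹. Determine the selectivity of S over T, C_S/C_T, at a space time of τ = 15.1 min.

0.742

The intermediate concentration in a first-order A→B→C sequence is C_S = k₁C_{R0}(e^(−k₁τ) − e^(−k₂τ))/(k₂−k₁).
e^(−k₁τ) = e^(−0.378×15.1) = e^(−5.708) = 0.003320; e^(−k₂τ) = e^(−1.051) = 0.3496.
C_S = 0.378×2.01/(0.0696−0.378) × (0.003320−0.3496) = (-2.464)×(-0.3463) = 0.8531 mol·L⁻¹.
C_R = C_{R0}e^(−k₁τ) = 0.006673 mol·L⁻¹, so C_T = C_{R0}−C_R−C_S = 1.150 mol·L⁻¹; C_S/C_T = 0.742.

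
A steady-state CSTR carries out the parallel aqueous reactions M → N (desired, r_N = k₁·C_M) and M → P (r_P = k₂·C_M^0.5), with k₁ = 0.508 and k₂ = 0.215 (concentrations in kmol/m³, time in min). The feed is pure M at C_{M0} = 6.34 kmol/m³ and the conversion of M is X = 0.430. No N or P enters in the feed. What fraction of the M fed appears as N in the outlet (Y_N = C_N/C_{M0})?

0.352

Exit C_M = C_{M0}(1−X) = 6.34×0.570 = 3.614 kmol/m³.
A CSTR operates uniformly at the exit composition, giving r_N = 1.836 and r_P = 0.4087 (each k·C_M^n at C_M = 3.614).
Fraction of consumed M going to N: r_N/(r_N+r_P) = 0.8179.
C_N = 0.8179·C_{M0}·X = 0.8179×6.34×0.430 = 2.23 kmol/m³; Y_N = C_N/C_{M0} = 0.352.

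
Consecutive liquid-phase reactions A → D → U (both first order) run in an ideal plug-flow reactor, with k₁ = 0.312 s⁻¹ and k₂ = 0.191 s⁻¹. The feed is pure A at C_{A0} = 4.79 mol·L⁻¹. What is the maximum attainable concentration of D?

2.21 mol·L⁻¹

Evaluating C_D at τ_opt = ln(k₂/k₁)/(k₂−k₁) gives C_{D,max}/C_{A0} = (k₁/k₂)^[k₂/(k₂−k₁)].
= (0.312/0.191)^(0.191/(0.191−0.312)) = (1.634)^(-1.579) = 0.4609.
C_{D,max} = 0.4609×4.79 = 2.21 mol·L⁻¹.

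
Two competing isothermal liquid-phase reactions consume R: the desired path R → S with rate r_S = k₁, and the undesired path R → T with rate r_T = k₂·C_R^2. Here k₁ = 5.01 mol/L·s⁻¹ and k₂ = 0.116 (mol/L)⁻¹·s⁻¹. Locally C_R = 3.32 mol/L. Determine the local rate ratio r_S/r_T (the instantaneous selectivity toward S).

S_{S/T} = r_S/r_T = (k₁)/(k₂·C_R^2) = (k₁/k₂)·C_R^-2.
= (5.01) / (0.116×3.320^2) = 5.010/1.279 = 3.92.
The undesired path is higher order in R, so low C_R (CSTR or dilute feed) favours S.

3.92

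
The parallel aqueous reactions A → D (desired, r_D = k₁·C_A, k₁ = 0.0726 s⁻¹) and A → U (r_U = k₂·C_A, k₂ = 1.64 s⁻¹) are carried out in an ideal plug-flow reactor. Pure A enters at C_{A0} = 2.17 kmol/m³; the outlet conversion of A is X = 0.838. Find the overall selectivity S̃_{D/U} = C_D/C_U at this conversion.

0.0443

C_A = C_{A0}(1−X) = 0.3515 kmol/m³.
Both paths are first order in A, so the instantaneous fraction to D is constant: dC_D/d(−C_A) = k₁/(k₁+k₂) = 0.04239.
C_D = 0.04239·(C_{A0}−C_A) = 0.04239×1.818 = 0.0771 kmol/m³.
C_U = (C_{A0}−C_A)−C_D = 1.741 kmol/m³; S̃_{D/U} = 0.07709/1.741 = 0.0443.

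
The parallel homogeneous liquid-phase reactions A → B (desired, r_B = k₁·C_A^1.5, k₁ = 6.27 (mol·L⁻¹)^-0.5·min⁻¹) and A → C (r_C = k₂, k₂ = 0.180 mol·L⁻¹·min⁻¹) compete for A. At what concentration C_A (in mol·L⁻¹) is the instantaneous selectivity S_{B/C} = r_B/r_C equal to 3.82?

S_{B/C} = (k₁/k₂)·C_A^1.5 ⇒ C_A = (S·k₂/k₁)^(1/1.5).
= (3.82×0.180/6.27)^(0.6667) = (0.1097)^(0.6667) = 0.229 mol·L⁻¹.

0.229 mol·L⁻¹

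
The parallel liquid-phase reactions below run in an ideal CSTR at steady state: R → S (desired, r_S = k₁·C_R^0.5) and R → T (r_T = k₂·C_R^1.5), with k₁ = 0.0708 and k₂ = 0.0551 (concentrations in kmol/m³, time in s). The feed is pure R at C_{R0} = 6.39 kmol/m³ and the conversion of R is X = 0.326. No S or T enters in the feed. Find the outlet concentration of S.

0.479 kmol/m³

Exit C_R = C_{R0}(1−X) = 6.39×0.674 = 4.307 kmol/m³.
Rates in a CSTR are evaluated at the outlet concentration: r_S = 0.0708×4.307^0.5 = 0.1469, r_T = 0.0551×4.307^1.5 = 0.4925.
Fraction of consumed R going to S: r_S/(r_S+r_T) = 0.2298.
C_S = 0.2298·C_{R0}·X = 0.2298×6.39×0.326 = 0.479 kmol/m³.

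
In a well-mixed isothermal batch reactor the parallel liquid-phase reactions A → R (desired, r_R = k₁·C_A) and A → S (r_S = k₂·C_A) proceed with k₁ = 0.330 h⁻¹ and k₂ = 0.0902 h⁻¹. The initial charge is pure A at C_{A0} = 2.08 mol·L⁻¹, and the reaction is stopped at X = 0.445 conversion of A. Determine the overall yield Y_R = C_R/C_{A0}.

0.349

C_A = C_{A0}(1−X) = 1.154 mol·L⁻¹.
Both paths are first order in A, so the instantaneous fraction to R is constant: dC_R/d(−C_A) = k₁/(k₁+k₂) = 0.7853.
C_R = 0.7853·(C_{A0}−C_A) = 0.7853×0.9256 = 0.727 mol·L⁻¹.
Y_R = C_R/C_{A0} = 0.7269/2.08 = 0.349.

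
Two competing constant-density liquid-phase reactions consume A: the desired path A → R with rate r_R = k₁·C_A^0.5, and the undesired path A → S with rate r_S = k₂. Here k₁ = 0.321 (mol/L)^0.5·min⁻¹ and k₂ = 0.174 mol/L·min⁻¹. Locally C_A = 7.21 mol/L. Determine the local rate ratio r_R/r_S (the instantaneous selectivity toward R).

S_{R/S} = r_R/r_S = (k₁·C_A^0.5)/(k₂) = (k₁/k₂)·C_A^0.5.
= (0.321×7.210^0.5) / (0.174) = 0.8619/0.1740 = 4.95.

4.95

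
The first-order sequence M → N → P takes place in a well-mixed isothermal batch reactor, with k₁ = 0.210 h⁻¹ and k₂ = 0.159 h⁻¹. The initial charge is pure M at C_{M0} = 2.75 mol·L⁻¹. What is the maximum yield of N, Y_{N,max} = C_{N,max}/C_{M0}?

0.420

For a first-order series the maximum intermediate yield is C_{N,max}/C_{M0} = (k₁/k₂)^[k₂/(k₂−k₁)].
= (0.210/0.159)^(0.159/(0.159−0.210)) = (1.321)^(-3.118) = 0.4201.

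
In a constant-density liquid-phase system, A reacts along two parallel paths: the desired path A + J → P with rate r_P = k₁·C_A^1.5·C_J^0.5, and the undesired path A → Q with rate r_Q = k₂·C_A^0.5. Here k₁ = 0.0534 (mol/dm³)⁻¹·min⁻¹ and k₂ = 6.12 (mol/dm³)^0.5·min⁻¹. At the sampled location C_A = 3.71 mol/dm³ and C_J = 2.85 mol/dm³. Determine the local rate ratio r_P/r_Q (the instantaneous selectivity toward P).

0.0546

S_{P/Q} = r_P/r_Q = (k₁·C_A^1.5·C_J^0.5)/(k₂·C_A^0.5) = (k₁/k₂)·C_A·C_J^0.5.
= (0.0534×3.710^1.5×2.850^0.5) / (6.12×3.710^0.5) = 0.6442/11.79 = 0.0546.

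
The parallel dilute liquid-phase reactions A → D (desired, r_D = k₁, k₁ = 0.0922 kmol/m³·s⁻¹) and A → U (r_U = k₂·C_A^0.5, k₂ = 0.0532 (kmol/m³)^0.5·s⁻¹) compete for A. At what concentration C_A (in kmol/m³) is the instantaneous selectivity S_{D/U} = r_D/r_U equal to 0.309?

31.5 kmol/m³

S_{D/U} = (k₁/k₂)·C_A^-0.5 ⇒ C_A = (S·k₂/k₁)^(-2).
= (0.309×0.0532/0.0922)^(-2) = (0.1783)^(-2) = 31.5 kmol/m³.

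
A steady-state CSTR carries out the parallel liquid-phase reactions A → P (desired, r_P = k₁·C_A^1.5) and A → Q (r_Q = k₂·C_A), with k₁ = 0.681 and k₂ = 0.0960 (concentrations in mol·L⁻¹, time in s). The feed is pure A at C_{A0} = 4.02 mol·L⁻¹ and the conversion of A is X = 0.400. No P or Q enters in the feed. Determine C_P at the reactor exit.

1.47 mol·L⁻¹

Exit C_A = C_{A0}(1−X) = 4.02×0.600 = 2.412 mol·L⁻¹.
Rates in a CSTR are evaluated at the outlet concentration: r_P = 0.681×2.412^1.5 = 2.551, r_Q = 0.0960×2.412 = 0.2316.
Fraction of consumed A going to P: r_P/(r_P+r_Q) = 0.9168.
C_P = 0.9168·C_{A0}·X = 0.9168×4.02×0.400 = 1.47 mol·L⁻¹.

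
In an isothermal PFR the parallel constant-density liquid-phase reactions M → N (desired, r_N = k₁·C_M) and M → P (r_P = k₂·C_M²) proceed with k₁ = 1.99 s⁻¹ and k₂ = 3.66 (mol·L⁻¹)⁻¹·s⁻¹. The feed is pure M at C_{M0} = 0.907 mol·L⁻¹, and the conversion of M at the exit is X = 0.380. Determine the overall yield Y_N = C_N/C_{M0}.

0.163

C_M = C_{M0}(1−X) = 0.5623 mol·L⁻¹.
Along a PFR/batch, dC_N/dC_M = −r_N/(r_N+r_P) = −k₁/(k₁+k₂·C_M).
Integrating from C_{M0} to C_M: C_N = (1.99/3.66)·ln[(1.99+3.66·0.907)/(1.99+3.66·0.562)] = 0.5437·ln(5.310/4.048) = 0.1475 mol·L⁻¹.
Y_N = C_N/C_{M0} = 0.1475/0.907 = 0.163.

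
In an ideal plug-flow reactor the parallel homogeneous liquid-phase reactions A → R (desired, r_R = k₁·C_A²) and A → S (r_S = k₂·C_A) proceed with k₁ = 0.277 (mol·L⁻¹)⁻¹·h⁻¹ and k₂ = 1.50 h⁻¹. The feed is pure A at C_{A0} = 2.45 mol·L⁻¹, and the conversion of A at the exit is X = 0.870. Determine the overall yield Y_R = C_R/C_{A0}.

C_A = C_{A0}(1−X) = 0.3185 mol·L⁻¹.
Along a PFR/batch, dC_S/dC_A = −r_S/(r_R+r_S) = −k₂/(k₂+k₁·C_A).
Integrating from C_{A0} to C_A: C_S = (1.50/0.277)·ln[(1.50+0.277·2.45)/(1.50+0.277·0.319)] = 5.415·ln(2.179/1.588) = 1.712 mol·L⁻¹.
Then C_R = (C_{A0}−C_A) − C_S = 2.131 − 1.712 = 0.4198 mol·L⁻¹.
Y_R = C_R/C_{A0} = 0.4198/2.45 = 0.171.

0.171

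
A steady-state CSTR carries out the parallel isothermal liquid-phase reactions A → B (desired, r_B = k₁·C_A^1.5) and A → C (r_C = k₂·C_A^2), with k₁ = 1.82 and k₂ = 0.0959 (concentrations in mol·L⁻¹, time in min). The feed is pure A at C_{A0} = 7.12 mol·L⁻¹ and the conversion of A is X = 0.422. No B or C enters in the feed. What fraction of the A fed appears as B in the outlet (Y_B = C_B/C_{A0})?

0.381

Exit C_A = C_{A0}(1−X) = 7.12×0.578 = 4.115 mol·L⁻¹.
A CSTR operates uniformly at the exit composition, giving r_B = 15.19 and r_C = 1.624 (each k·C_A^n at C_A = 4.115).
Fraction of consumed A going to B: r_B/(r_B+r_C) = 0.9034.
C_B = 0.9034·C_{A0}·X = 0.9034×7.12×0.422 = 2.71 mol·L⁻¹; Y_B = C_B/C_{A0} = 0.381.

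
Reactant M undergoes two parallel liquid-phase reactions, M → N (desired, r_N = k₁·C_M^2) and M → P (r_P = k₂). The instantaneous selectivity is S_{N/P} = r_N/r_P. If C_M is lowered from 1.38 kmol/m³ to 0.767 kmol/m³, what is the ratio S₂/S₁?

S_{N/P} = (k₁/k₂)·C_M^2, so S₂/S₁ = (C_{M,2}/C_{M,1})^2.
= (0.767/1.38)^2 = (0.5558)^2 = 0.309.

0.309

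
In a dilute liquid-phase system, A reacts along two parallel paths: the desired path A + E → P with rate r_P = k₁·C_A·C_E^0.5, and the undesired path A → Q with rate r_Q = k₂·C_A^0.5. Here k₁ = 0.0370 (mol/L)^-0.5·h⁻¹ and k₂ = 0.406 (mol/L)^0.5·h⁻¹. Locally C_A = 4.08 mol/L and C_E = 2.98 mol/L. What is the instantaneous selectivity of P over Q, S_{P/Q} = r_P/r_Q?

0.318

S_{P/Q} = r_P/r_Q = (k₁·C_A·C_E^0.5)/(k₂·C_A^0.5) = (k₁/k₂)·C_A^0.5·C_E^0.5.
= (0.0370×4.080×2.980^0.5) / (0.406×4.080^0.5) = 0.2606/0.8201 = 0.318.
Since the desired path is higher order in A, keeping C_A high (PFR or concentrated feed) favours P.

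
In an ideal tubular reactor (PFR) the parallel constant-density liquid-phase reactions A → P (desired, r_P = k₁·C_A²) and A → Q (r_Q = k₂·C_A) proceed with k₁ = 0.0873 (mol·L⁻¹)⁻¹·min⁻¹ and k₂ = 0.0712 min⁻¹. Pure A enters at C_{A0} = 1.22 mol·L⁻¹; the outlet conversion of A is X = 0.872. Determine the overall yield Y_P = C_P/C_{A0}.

C_A = C_{A0}(1−X) = 0.1562 mol·L⁻¹.
Along a PFR/batch, dC_Q/dC_A = −r_Q/(r_P+r_Q) = −k₂/(k₂+k₁·C_A).
Integrating from C_{A0} to C_A: C_Q = (0.0712/0.0873)·ln[(0.0712+0.0873·1.22)/(0.0712+0.0873·0.156)] = 0.8156·ln(0.1777/0.08483) = 0.6031 mol·L⁻¹.
Then C_P = (C_{A0}−C_A) − C_Q = 1.064 − 0.6031 = 0.4608 mol·L⁻¹.
Y_P = C_P/C_{A0} = 0.4608/1.22 = 0.378.

0.378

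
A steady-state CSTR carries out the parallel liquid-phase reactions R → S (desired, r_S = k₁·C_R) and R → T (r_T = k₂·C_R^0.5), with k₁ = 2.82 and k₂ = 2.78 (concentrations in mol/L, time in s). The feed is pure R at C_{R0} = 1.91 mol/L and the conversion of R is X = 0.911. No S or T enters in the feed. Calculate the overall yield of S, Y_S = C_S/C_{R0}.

0.269

Exit C_R = C_{R0}(1−X) = 1.91×0.0890 = 0.1700 mol/L.
Rates in a CSTR are evaluated at the outlet concentration: r_S = 2.82×0.1700 = 0.4794, r_T = 2.78×0.1700^0.5 = 1.146.
Fraction of consumed R going to S: r_S/(r_S+r_T) = 0.2949.
C_S = 0.2949·C_{R0}·X = 0.2949×1.91×0.911 = 0.513 mol/L; Y_S = C_S/C_{R0} = 0.269.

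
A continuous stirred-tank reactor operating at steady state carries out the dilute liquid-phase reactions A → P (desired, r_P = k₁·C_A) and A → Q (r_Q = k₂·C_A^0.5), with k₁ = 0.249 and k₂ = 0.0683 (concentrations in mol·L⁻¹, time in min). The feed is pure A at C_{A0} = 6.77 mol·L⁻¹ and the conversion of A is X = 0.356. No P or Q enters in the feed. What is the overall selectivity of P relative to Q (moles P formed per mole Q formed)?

7.61

Exit C_A = C_{A0}(1−X) = 6.77×0.644 = 4.360 mol·L⁻¹.
In a CSTR the entire volume is at exit conditions, so r_P = 0.249×4.360 = 1.086 and r_Q = 0.0683×4.360^0.5 = 0.1426.
Overall selectivity = C_P/C_Q = r_Pτ/(r_Qτ) = r_P/r_Q = 7.61.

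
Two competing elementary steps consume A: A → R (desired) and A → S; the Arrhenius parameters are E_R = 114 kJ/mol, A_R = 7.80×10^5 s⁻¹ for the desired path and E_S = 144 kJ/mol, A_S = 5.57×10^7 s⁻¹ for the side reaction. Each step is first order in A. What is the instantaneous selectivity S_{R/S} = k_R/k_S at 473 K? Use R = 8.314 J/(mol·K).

28.8

Since both paths have the same order in A, the concentration cancels and S_{R/S} = k_R/k_S = (A_R/A_S)·exp[(E_S−E_R)/(RT)].
(E_S−E_R)/(RT) = (144−114)×10³/(8.314×473) = 30000/3933 = 7.629.
k_R/k_S = (7.80×10^5/5.57×10^7)·exp(7.629) = 0.01400 × 2056 = 28.8.
Since E_R < E_S, lowering the temperature improves selectivity toward R.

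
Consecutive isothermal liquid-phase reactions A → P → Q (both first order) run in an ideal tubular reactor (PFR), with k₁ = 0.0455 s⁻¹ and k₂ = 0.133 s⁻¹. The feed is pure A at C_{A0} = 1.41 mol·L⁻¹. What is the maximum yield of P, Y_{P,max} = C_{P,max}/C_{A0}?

For a first-order series the maximum intermediate yield is C_{P,max}/C_{A0} = (k₁/k₂)^[k₂/(k₂−k₁)].
= (0.0455/0.133)^(0.133/(0.133−0.0455)) = (0.3421)^(1.520) = 0.1958.

0.196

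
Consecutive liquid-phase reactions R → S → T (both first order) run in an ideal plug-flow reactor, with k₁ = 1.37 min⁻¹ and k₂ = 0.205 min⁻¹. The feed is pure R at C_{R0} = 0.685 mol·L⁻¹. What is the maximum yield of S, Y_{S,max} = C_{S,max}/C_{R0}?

0.716

For a first-order series the maximum intermediate yield is C_{S,max}/C_{R0} = (k₁/k₂)^[k₂/(k₂−k₁)].
= (1.37/0.205)^(0.205/(0.205−1.37)) = (6.683)^(-0.1760) = 0.7159.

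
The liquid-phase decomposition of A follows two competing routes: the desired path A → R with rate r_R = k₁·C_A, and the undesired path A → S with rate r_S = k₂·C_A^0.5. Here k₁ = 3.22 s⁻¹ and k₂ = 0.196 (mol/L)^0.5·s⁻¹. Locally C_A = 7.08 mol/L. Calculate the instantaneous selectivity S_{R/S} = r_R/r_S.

S_{R/S} = r_R/r_S = (k₁·C_A)/(k₂·C_A^0.5) = (k₁/k₂)·C_A^0.5.
= (3.22×7.080) / (0.196×7.080^0.5) = 22.80/0.5215 = 43.7.
Since the desired path is higher order in A, keeping C_A high (PFR or concentrated feed) favours R.

43.7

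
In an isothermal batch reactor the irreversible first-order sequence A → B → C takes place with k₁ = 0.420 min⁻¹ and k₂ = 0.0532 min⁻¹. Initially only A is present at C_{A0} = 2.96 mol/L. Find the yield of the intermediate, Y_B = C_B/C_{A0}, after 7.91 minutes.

0.710

The intermediate concentration in a first-order A→B→C sequence is C_B = k₁C_{A0}(e^(−k₁t) − e^(−k₂t))/(k₂−k₁).
e^(−k₁t) = e^(−0.420×7.91) = e^(−3.322) = 0.03607; e^(−k₂t) = e^(−0.4208) = 0.6565.
C_B = 0.420×2.96/(0.0532−0.420) × (0.03607−0.6565) = (-3.389)×(-0.6204) = 2.103 mol/L.
Y_B = C_B/C_{A0} = 2.103/2.96 = 0.710.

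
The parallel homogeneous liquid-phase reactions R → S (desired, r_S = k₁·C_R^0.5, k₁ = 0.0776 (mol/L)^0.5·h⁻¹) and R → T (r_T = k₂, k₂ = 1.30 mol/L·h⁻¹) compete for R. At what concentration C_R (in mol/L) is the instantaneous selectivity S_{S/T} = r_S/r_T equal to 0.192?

S_{S/T} = (k₁/k₂)·C_R^0.5 ⇒ C_R = (S·k₂/k₁)^(2).
= (0.192×1.30/0.0776)^(2) = (3.216)^(2) = 10.3 mol/L.

10.3 mol/L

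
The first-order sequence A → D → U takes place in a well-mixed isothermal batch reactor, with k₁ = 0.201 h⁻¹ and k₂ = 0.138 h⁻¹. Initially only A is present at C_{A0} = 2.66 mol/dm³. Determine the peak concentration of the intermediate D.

1.17 mol/dm³

At the optimum, C_{D,max}/C_{A0} = (k₁/k₂)^[k₂/(k₂−k₁)].
= (0.201/0.138)^(0.138/(0.138−0.201)) = (1.457)^(-2.190) = 0.4388.
C_{D,max} = 0.4388×2.66 = 1.17 mol/dm³.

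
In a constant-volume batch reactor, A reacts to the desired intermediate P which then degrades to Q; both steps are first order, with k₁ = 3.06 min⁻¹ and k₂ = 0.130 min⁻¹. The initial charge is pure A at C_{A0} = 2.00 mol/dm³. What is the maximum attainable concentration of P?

1.74 mol/dm³

For a first-order series the maximum intermediate yield is C_{P,max}/C_{A0} = (k₁/k₂)^[k₂/(k₂−k₁)].
= (3.06/0.130)^(0.130/(0.130−3.06)) = (23.54)^(-0.04437) = 0.8692.
C_{P,max} = 0.8692×2.00 = 1.74 mol/dm³.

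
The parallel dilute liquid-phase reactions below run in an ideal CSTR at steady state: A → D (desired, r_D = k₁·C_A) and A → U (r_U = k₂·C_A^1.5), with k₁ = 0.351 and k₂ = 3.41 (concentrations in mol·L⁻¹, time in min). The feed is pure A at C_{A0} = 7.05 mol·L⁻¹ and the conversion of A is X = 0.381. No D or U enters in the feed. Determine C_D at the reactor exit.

Exit C_A = C_{A0}(1−X) = 7.05×0.619 = 4.364 mol·L⁻¹.
Rates in a CSTR are evaluated at the outlet concentration: r_D = 0.351×4.364 = 1.532, r_U = 3.41×4.364^1.5 = 31.09.
Fraction of consumed A going to D: r_D/(r_D+r_U) = 0.04696.
C_D = 0.04696·C_{A0}·X = 0.04696×7.05×0.381 = 0.126 mol·L⁻¹.

0.126 mol·L⁻¹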